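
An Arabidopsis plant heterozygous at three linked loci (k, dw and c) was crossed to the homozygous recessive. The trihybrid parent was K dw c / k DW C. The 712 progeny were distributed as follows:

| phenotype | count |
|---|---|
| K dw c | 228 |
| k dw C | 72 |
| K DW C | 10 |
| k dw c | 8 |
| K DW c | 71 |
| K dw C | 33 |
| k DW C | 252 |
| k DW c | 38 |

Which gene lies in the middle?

The two rarest classes, k dw c and K DW C, are the double crossovers. Comparing them with the parentals, only the k allele has switched, so k is the middle locus and the order is c – k – dw.

k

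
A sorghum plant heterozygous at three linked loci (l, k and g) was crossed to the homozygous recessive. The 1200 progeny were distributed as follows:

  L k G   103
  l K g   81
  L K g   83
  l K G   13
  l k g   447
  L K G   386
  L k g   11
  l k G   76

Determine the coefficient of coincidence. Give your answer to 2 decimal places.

0.76

The two most frequent reciprocal classes, l k g and L K G, are the parental types, so the F1 was l k g / L K G.
The two rarest classes, L k g and l K G, are the double crossovers. Comparing them with the parentals, only the l allele has switched, so l is the middle locus and the order is g – l – k.
g–l: (159 + 24)/1200 = 0.1525; l–k: (184 + 24)/1200 = 0.1733.
Expected DCO frequency = 0.1525 × 0.1733 ≈ 0.02643; observed = 24/1200 ≈ 0.02000.
Coefficient of coincidence = 0.02000/0.02643 ≈ 0.76.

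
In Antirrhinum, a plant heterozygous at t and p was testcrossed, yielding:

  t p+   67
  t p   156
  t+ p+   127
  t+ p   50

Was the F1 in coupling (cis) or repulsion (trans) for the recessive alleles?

The two most frequent classes are t+ p+ (127) and t p (156); these are the parental (non-recombinant) types.
So the F1 carried t+ p+ on one chromosome and t p on the other — the recessive alleles are on the same chromosome (cis / coupling).

cis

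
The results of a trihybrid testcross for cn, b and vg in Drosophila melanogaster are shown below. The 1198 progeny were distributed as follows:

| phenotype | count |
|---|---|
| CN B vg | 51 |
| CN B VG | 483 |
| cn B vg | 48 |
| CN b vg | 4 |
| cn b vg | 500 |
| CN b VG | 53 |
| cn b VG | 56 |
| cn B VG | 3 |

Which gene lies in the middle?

cn

The two most frequent reciprocal classes, cn b vg and CN B VG, are the parental types, so the F1 was cn b vg / CN B VG.
The two rarest classes, CN b vg and cn B VG, are the double crossovers. Comparing them with the parentals, only the cn allele has switched, so cn is the middle locus and the order is b – cn – vg.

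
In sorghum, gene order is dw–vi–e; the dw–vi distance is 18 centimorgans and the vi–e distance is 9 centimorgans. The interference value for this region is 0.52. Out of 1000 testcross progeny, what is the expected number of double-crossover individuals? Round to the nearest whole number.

Map distances give recombination frequencies of 0.180 and 0.090 for the two intervals.
With interference 0.52 (so coincidence = 0.48), expected double-crossover frequency = 0.180 × 0.090 × 0.48 = 0.00778.
Expected number = 0.00778 × 1000 = 7.78 ≈ 8.

8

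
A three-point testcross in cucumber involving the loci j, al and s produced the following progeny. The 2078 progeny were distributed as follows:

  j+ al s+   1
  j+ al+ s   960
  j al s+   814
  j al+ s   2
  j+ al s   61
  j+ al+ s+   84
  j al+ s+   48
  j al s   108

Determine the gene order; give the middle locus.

j

The two most frequent reciprocal classes, j+ al+ s and j al s+, are the parental types, so the F1 was j+ al+ s / j al s+.
The two rarest classes, j al+ s and j+ al s+, are the double crossovers. Comparing them with the parentals, only the j allele has switched, so j is the middle locus and the order is s – j – al.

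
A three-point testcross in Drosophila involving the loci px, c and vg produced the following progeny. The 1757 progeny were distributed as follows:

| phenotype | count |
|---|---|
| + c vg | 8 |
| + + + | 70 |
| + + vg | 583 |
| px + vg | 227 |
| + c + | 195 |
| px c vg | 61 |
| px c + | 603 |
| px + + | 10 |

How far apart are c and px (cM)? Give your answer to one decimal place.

The two most frequent reciprocal classes, + + vg and px c +, are the parental types, so the F1 was + + vg / px c +.
The two rarest classes, + c vg and px + +, are the double crossovers. Comparing them with the parentals, only the c allele has switched, so c is the middle locus and the order is px – c – vg.
Crossovers in the px–c interval produce the single-crossover classes px + vg and + c + (227 + 195 = 422) plus the double crossovers (18).
RF(px–c) = (422 + 18) / 1757 = 440/1757 = 0.2504 → 25.0 cM.

25.0 cM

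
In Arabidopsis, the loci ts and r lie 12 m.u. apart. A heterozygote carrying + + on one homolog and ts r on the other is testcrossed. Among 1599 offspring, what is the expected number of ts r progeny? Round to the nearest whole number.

A map distance of 12 m.u. corresponds to a recombination frequency of 0.120.
The F1 is + + / ts r, so ts r is a parental gamete class with expected frequency (1 − r)/2 = 0.880/2 = 0.4400.
Expected number = 0.4400 × 1599 = 703.56 ≈ 704.

704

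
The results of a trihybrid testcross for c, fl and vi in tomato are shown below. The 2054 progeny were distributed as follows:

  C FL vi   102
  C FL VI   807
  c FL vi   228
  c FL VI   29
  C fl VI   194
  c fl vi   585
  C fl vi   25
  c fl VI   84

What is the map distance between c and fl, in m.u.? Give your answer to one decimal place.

The two most frequent reciprocal classes, c fl vi and C FL VI, are the parental types, so the F1 was c fl vi / C FL VI.
The two rarest classes, C fl vi and c FL VI, are the double crossovers. Comparing them with the parentals, only the c allele has switched, so c is the middle locus and the order is vi – c – fl.
Crossovers in the c–fl interval produce the single-crossover classes c FL vi and C fl VI (228 + 194 = 422) plus the double crossovers (54).
RF(c–fl) = (422 + 54) / 2054 = 476/2054 = 0.2317 → 23.2 m.u.

23.2 m.u.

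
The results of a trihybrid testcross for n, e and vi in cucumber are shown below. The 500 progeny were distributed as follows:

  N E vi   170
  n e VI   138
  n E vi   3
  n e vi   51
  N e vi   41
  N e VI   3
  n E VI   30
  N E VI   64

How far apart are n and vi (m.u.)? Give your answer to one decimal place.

24.2 m.u.

The two most frequent reciprocal classes, n e VI and N E vi, are the parental types, so the F1 was n e VI / N E vi.
The two rarest classes, N e VI and n E vi, are the double crossovers. Comparing them with the parentals, only the n allele has switched, so n is the middle locus and the order is e – n – vi.
Crossovers in the n–vi interval produce the single-crossover classes n e vi and N E VI (51 + 64 = 115) plus the double crossovers (6).
RF(n–vi) = (115 + 6) / 500 = 121/500 = 0.2420 → 24.2 m.u.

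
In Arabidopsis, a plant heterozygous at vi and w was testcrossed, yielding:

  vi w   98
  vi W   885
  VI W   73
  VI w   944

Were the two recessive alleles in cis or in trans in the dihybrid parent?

The two most frequent classes are VI w (944) and vi W (885); these are the parental (non-recombinant) types.
So the F1 carried VI w on one chromosome and vi W on the other — the recessive alleles are on opposite chromosomes (trans / repulsion).

trans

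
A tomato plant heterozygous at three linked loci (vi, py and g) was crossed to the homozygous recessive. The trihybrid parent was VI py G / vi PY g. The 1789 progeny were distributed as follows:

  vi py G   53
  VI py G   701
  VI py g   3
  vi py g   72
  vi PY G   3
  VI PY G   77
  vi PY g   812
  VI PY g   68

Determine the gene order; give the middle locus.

The two rarest classes, VI py g and vi PY G, are the double crossovers. Comparing them with the parentals, only the g allele has switched, so g is the middle locus and the order is vi – g – py.

g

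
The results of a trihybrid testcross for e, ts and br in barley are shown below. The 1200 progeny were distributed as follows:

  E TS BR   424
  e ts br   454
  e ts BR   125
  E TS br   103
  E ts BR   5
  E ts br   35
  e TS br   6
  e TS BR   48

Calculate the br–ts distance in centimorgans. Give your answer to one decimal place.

19.9 centimorgans

The two most frequent reciprocal classes, E TS BR and e ts br, are the parental types, so the F1 was E TS BR / e ts br.
The two rarest classes, E ts BR and e TS br, are the double crossovers. Comparing them with the parentals, only the ts allele has switched, so ts is the middle locus and the order is e – ts – br.
Crossovers in the ts–br interval produce the single-crossover classes E TS br and e ts BR (103 + 125 = 228) plus the double crossovers (11).
RF(ts–br) = (228 + 11) / 1200 = 239/1200 = 0.1992 → 19.9 centimorgans.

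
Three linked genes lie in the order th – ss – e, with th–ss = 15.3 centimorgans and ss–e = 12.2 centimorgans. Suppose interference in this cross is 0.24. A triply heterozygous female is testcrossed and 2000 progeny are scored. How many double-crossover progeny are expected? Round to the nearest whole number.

Map distances give recombination frequencies of 0.153 and 0.122 for the two intervals.
With interference 0.24 (so coincidence = 0.76), expected double-crossover frequency = 0.153 × 0.122 × 0.76 = 0.01419.
Expected number = 0.01419 × 2000 = 28.37 ≈ 28.

28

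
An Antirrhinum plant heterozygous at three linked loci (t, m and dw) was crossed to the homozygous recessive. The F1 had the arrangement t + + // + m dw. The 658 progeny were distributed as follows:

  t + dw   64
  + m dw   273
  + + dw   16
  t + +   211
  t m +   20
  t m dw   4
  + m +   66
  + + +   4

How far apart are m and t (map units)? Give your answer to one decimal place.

The two rarest classes, + + + and t m dw, are the double crossovers. Comparing them with the parentals, only the t allele has switched, so t is the middle locus and the order is dw – t – m.
Crossovers in the t–m interval produce the single-crossover classes t m + and + + dw (20 + 16 = 36) plus the double crossovers (8).
RF(t–m) = (36 + 8) / 658 = 44/658 = 0.0669 → 6.7 map units.

6.7 map units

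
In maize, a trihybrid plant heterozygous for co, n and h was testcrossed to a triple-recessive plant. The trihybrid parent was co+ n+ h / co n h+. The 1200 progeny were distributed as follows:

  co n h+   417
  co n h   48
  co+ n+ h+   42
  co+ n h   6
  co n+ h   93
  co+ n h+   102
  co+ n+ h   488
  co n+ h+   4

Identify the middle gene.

The two rarest classes, co+ n h and co n+ h+, are the double crossovers. Comparing them with the parentals, only the n allele has switched, so n is the middle locus and the order is co – n – h.

n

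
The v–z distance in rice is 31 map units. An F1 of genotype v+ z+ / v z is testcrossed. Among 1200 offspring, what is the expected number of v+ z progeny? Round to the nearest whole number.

A map distance of 31 map units corresponds to a recombination frequency of 0.310.
The F1 is v+ z+ / v z, so v+ z is a recombinant gamete class with expected frequency r/2 = 0.310/2 = 0.1550.
Expected number = 0.1550 × 1200 = 186.00 ≈ 186.

186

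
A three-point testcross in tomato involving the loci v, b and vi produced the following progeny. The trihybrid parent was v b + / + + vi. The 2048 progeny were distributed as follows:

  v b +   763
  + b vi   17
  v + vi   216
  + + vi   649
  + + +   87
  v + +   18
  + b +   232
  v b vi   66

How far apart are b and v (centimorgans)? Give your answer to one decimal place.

The two rarest classes, v + + and + b vi, are the double crossovers. Comparing them with the parentals, only the b allele has switched, so b is the middle locus and the order is v – b – vi.
Crossovers in the v–b interval produce the single-crossover classes + b + and v + vi (232 + 216 = 448) plus the double crossovers (35).
RF(v–b) = (448 + 35) / 2048 = 483/2048 = 0.2358 → 23.6 centimorgans.

23.6 centimorgans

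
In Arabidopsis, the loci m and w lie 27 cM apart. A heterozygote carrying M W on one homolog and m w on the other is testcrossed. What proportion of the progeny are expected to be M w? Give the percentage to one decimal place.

13.5%

A map distance of 27 cM corresponds to a recombination frequency of 0.270.
The F1 is M W / m w, so M w is a recombinant gamete class with expected frequency r/2 = 0.270/2 = 0.1350.
That is 0.1350 = 13.5% of the progeny.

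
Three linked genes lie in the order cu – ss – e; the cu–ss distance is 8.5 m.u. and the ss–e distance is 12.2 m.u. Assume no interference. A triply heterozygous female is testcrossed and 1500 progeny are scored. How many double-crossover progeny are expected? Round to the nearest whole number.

16

Map distances give recombination frequencies of 0.085 and 0.122 for the two intervals.
With no interference, expected double-crossover frequency = 0.085 × 0.122 = 0.01037.
Expected number = 0.01037 × 1500 = 15.56 ≈ 16.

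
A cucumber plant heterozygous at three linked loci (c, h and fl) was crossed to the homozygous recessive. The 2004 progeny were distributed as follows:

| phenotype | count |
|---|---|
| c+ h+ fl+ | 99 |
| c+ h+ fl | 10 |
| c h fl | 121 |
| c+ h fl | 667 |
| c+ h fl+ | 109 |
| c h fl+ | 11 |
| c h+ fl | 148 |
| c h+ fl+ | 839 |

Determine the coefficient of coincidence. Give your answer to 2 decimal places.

0.63

The two most frequent reciprocal classes, c+ h fl and c h+ fl+, are the parental types, so the F1 was c+ h fl / c h+ fl+.
The two rarest classes, c+ h+ fl and c h fl+, are the double crossovers. Comparing them with the parentals, only the h allele has switched, so h is the middle locus and the order is c – h – fl.
c–h: (220 + 21)/2004 = 0.1203; h–fl: (257 + 21)/2004 = 0.1387.
Expected DCO frequency = 0.1203 × 0.1387 ≈ 0.01669; observed = 21/2004 ≈ 0.01048.
Coefficient of coincidence = 0.01048/0.01669 ≈ 0.63.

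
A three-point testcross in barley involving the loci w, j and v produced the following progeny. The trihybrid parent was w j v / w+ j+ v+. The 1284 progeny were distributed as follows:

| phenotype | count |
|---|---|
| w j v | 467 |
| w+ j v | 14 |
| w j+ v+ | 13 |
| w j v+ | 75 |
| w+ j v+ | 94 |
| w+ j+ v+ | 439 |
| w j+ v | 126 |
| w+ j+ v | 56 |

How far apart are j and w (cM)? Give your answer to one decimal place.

19.2 cM

The two rarest classes, w+ j v and w j+ v+, are the double crossovers. Comparing them with the parentals, only the w allele has switched, so w is the middle locus and the order is v – w – j.
Crossovers in the w–j interval produce the single-crossover classes w j+ v and w+ j v+ (126 + 94 = 220) plus the double crossovers (27).
RF(w–j) = (220 + 27) / 1284 = 247/1284 = 0.1924 → 19.2 cM.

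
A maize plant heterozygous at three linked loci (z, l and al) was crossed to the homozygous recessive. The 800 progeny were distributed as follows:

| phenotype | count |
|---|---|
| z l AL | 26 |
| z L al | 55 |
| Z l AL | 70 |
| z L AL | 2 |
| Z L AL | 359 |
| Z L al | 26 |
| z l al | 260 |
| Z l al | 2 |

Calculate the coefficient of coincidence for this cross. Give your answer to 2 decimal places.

The two most frequent reciprocal classes, Z L AL and z l al, are the parental types, so the F1 was Z L AL / z l al.
The two rarest classes, z L AL and Z l al, are the double crossovers. Comparing them with the parentals, only the z allele has switched, so z is the middle locus and the order is l – z – al.
l–z: (125 + 4)/800 = 0.1613; z–al: (52 + 4)/800 = 0.0700.
Expected DCO frequency = 0.1613 × 0.0700 ≈ 0.01129; observed = 4/800 ≈ 0.00500.
Coefficient of coincidence = 0.00500/0.01129 ≈ 0.44.

0.44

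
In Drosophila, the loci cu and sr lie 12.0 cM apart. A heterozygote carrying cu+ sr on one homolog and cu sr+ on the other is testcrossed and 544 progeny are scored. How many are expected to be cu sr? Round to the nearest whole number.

33

A map distance of 12.0 cM corresponds to a recombination frequency of 0.120.
The F1 is cu+ sr / cu sr+, so cu sr is a recombinant gamete class with expected frequency r/2 = 0.120/2 = 0.0600.
Expected number = 0.0600 × 544 = 32.64 ≈ 33.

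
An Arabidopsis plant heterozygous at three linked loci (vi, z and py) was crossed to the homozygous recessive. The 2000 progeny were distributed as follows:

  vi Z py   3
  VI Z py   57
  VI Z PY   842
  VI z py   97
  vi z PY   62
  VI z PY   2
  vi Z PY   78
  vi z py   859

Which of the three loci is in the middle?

z

The two most frequent reciprocal classes, vi z py and VI Z PY, are the parental types, so the F1 was vi z py / VI Z PY.
The two rarest classes, vi Z py and VI z PY, are the double crossovers. Comparing them with the parentals, only the z allele has switched, so z is the middle locus and the order is py – z – vi.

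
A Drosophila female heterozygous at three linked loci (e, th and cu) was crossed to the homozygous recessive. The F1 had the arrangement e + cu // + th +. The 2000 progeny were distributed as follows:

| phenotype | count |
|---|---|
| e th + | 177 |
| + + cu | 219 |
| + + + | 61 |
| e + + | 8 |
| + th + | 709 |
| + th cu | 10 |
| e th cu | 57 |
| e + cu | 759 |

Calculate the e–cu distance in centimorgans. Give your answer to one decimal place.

The two rarest classes, e + + and + th cu, are the double crossovers. Comparing them with the parentals, only the cu allele has switched, so cu is the middle locus and the order is e – cu – th.
Crossovers in the e–cu interval produce the single-crossover classes + + cu and e th + (219 + 177 = 396) plus the double crossovers (18).
RF(e–cu) = (396 + 18) / 2000 = 414/2000 = 0.2070 → 20.7 centimorgans.

20.7 centimorgans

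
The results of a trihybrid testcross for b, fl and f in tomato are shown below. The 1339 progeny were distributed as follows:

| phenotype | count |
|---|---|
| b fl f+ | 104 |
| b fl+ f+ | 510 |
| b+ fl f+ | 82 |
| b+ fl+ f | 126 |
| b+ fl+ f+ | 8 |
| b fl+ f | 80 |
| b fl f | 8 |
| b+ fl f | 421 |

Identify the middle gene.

The two most frequent reciprocal classes, b fl+ f+ and b+ fl f, are the parental types, so the F1 was b fl+ f+ / b+ fl f.
The two rarest classes, b+ fl+ f+ and b fl f, are the double crossovers. Comparing them with the parentals, only the b allele has switched, so b is the middle locus and the order is f – b – fl.

b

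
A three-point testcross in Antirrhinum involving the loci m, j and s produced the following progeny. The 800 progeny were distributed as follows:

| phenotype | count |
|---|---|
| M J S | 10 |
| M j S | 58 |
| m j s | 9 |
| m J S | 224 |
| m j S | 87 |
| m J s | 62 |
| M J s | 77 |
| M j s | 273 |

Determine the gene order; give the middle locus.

The two most frequent reciprocal classes, m J S and M j s, are the parental types, so the F1 was m J S / M j s.
The two rarest classes, M J S and m j s, are the double crossovers. Comparing them with the parentals, only the m allele has switched, so m is the middle locus and the order is j – m – s.

m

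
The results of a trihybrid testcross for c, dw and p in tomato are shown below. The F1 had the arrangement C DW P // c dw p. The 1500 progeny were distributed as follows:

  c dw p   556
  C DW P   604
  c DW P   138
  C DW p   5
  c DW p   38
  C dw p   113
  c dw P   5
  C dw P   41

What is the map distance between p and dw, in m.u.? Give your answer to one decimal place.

5.9 m.u.

The two rarest classes, C DW p and c dw P, are the double crossovers. Comparing them with the parentals, only the p allele has switched, so p is the middle locus and the order is dw – p – c.
Crossovers in the dw–p interval produce the single-crossover classes C dw P and c DW p (41 + 38 = 79) plus the double crossovers (10).
RF(dw–p) = (79 + 10) / 1500 = 89/1500 = 0.0593 → 5.9 m.u.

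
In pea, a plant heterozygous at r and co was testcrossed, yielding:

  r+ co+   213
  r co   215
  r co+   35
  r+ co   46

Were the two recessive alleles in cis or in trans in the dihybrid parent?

cis

The two most frequent classes are r+ co+ (213) and r co (215); these are the parental (non-recombinant) types.
So the F1 carried r+ co+ on one chromosome and r co on the other — the recessive alleles are on the same chromosome (cis / coupling).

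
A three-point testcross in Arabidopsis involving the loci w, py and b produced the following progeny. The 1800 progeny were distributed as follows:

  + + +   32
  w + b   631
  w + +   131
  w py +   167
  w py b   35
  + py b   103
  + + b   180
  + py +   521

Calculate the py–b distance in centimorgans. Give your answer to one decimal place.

The two most frequent reciprocal classes, + py + and w + b, are the parental types, so the F1 was + py + / w + b.
The two rarest classes, + + + and w py b, are the double crossovers. Comparing them with the parentals, only the py allele has switched, so py is the middle locus and the order is b – py – w.
Crossovers in the b–py interval produce the single-crossover classes + py b and w + + (103 + 131 = 234) plus the double crossovers (67).
RF(b–py) = (234 + 67) / 1800 = 301/1800 = 0.1672 → 16.7 centimorgans.

16.7 centimorgans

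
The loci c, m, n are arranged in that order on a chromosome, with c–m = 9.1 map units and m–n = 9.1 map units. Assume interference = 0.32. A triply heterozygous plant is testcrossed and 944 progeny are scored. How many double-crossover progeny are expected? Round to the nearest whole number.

5

Map distances give recombination frequencies of 0.091 and 0.091 for the two intervals.
With interference 0.32 (so coincidence = 0.68), expected double-crossover frequency = 0.091 × 0.091 × 0.68 = 0.00563.
Expected number = 0.00563 × 944 = 5.32 ≈ 5.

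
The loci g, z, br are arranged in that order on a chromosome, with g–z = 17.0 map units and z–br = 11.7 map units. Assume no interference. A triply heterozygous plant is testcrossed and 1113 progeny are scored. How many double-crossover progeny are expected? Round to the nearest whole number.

Map distances give recombination frequencies of 0.170 and 0.117 for the two intervals.
With no interference, expected double-crossover frequency = 0.170 × 0.117 = 0.01989.
Expected number = 0.01989 × 1113 = 22.14 ≈ 22.

22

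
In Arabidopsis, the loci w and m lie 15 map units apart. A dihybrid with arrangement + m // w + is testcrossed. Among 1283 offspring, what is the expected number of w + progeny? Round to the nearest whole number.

A map distance of 15 map units corresponds to a recombination frequency of 0.150.
The F1 is + m / w +, so w + is a parental gamete class with expected frequency (1 − r)/2 = 0.850/2 = 0.4250.
Expected number = 0.4250 × 1283 = 545.27 ≈ 545.

545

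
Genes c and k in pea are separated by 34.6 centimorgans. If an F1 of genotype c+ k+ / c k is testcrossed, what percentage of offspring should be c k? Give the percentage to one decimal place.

A map distance of 34.6 centimorgans corresponds to a recombination frequency of 0.346.
The F1 is c+ k+ / c k, so c k is a parental gamete class with expected frequency (1 − r)/2 = 0.654/2 = 0.3270.
That is 0.3270 = 32.7% of the progeny.

32.7%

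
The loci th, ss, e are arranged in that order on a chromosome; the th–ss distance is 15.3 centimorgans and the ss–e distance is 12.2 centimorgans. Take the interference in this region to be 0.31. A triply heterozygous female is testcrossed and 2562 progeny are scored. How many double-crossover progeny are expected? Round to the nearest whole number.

Map distances give recombination frequencies of 0.153 and 0.122 for the two intervals.
With interference 0.31 (so coincidence = 0.69), expected double-crossover frequency = 0.153 × 0.122 × 0.69 = 0.01288.
Expected number = 0.01288 × 2562 = 33.00 ≈ 33.

33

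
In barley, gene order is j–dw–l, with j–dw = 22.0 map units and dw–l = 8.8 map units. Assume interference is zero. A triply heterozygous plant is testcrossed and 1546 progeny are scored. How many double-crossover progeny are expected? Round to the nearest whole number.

Map distances give recombination frequencies of 0.220 and 0.088 for the two intervals.
With no interference, expected double-crossover frequency = 0.220 × 0.088 = 0.01936.
Expected number = 0.01936 × 1546 = 29.93 ≈ 30.

30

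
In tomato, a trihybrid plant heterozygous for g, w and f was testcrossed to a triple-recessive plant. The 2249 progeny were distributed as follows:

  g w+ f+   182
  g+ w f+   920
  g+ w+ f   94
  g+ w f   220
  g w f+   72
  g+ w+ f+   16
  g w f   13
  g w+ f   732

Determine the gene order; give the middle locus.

The two most frequent reciprocal classes, g+ w f+ and g w+ f, are the parental types, so the F1 was g+ w f+ / g w+ f.
The two rarest classes, g+ w+ f+ and g w f, are the double crossovers. Comparing them with the parentals, only the w allele has switched, so w is the middle locus and the order is f – w – g.

w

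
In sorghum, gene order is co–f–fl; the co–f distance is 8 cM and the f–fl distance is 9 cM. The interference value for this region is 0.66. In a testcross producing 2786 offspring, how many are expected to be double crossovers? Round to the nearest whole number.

7

Map distances give recombination frequencies of 0.080 and 0.090 for the two intervals.
With interference 0.66 (so coincidence = 0.34), expected double-crossover frequency = 0.080 × 0.090 × 0.34 = 0.00245.
Expected number = 0.00245 × 2786 = 6.82 ≈ 7.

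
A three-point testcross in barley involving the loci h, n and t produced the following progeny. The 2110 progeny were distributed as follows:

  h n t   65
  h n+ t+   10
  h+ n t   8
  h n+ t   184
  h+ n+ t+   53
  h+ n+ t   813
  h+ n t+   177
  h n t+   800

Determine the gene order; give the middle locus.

The two most frequent reciprocal classes, h n t+ and h+ n+ t, are the parental types, so the F1 was h n t+ / h+ n+ t.
The two rarest classes, h n+ t+ and h+ n t, are the double crossovers. Comparing them with the parentals, only the n allele has switched, so n is the middle locus and the order is t – n – h.

n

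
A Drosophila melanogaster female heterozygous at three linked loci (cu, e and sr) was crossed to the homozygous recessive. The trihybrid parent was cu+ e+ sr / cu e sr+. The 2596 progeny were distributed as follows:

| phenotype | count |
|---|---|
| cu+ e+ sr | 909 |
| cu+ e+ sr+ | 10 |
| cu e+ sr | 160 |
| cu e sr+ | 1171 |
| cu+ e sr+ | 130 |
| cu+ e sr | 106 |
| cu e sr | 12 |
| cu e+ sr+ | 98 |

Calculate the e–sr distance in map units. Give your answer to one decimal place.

8.7 map units

The two rarest classes, cu+ e+ sr+ and cu e sr, are the double crossovers. Comparing them with the parentals, only the sr allele has switched, so sr is the middle locus and the order is cu – sr – e.
Crossovers in the sr–e interval produce the single-crossover classes cu+ e sr and cu e+ sr+ (106 + 98 = 204) plus the double crossovers (22).
RF(sr–e) = (204 + 22) / 2596 = 226/2596 = 0.0871 → 8.7 map units.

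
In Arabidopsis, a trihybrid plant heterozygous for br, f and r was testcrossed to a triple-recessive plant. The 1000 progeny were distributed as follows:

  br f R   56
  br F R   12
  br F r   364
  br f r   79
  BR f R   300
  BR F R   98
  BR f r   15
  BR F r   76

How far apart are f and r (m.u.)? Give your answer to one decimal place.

The two most frequent reciprocal classes, BR f R and br F r, are the parental types, so the F1 was BR f R / br F r.
The two rarest classes, BR f r and br F R, are the double crossovers. Comparing them with the parentals, only the r allele has switched, so r is the middle locus and the order is br – r – f.
Crossovers in the r–f interval produce the single-crossover classes BR F R and br f r (98 + 79 = 177) plus the double crossovers (27).
RF(r–f) = (177 + 27) / 1000 = 204/1000 = 0.2040 → 20.4 m.u.

20.4 m.u.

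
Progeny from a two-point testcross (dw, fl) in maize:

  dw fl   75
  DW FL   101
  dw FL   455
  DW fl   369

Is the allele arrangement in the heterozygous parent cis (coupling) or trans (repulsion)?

The two most frequent classes are DW fl (369) and dw FL (455); these are the parental (non-recombinant) types.
So the F1 carried DW fl on one chromosome and dw FL on the other — the recessive alleles are on opposite chromosomes (trans / repulsion).

trans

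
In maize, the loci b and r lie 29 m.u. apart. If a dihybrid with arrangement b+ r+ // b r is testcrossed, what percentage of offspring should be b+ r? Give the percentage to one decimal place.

14.5%

A map distance of 29 m.u. corresponds to a recombination frequency of 0.290.
The F1 is b+ r+ / b r, so b+ r is a recombinant gamete class with expected frequency r/2 = 0.290/2 = 0.1450.
That is 0.1450 = 14.5% of the progeny.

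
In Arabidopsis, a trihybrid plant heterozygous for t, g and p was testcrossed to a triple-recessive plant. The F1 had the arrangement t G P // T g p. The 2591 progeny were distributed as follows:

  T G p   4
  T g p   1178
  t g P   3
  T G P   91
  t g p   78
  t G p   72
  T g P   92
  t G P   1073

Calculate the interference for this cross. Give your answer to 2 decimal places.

The two rarest classes, t g P and T G p, are the double crossovers. Comparing them with the parentals, only the g allele has switched, so g is the middle locus and the order is t – g – p.
t–g: (169 + 7)/2591 = 0.0679; g–p: (164 + 7)/2591 = 0.0660.
Expected DCO frequency = 0.0679 × 0.0660 ≈ 0.00448; observed = 7/2591 ≈ 0.00270.
Coefficient of coincidence = 0.00270/0.00448 ≈ 0.60; interference = 1 − 0.60 = 0.40.

0.40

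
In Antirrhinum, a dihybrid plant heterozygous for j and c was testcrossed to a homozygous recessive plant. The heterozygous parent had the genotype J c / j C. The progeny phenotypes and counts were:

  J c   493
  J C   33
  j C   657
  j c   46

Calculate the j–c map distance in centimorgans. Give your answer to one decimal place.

The recombinant classes are J C and j c: 33 + 46 = 79.
Recombination frequency = 79/1229 = 0.0643 ≈ 6.4%, i.e. 6.4 centimorgans.

6.4 centimorgans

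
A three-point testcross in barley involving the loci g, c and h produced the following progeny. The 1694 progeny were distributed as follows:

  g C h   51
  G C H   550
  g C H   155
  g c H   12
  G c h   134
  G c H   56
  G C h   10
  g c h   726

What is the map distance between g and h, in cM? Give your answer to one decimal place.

18.4 cM

The two most frequent reciprocal classes, g c h and G C H, are the parental types, so the F1 was g c h / G C H.
The two rarest classes, g c H and G C h, are the double crossovers. Comparing them with the parentals, only the h allele has switched, so h is the middle locus and the order is c – h – g.
Crossovers in the h–g interval produce the single-crossover classes G c h and g C H (134 + 155 = 289) plus the double crossovers (22).
RF(h–g) = (289 + 22) / 1694 = 311/1694 = 0.1836 → 18.4 cM.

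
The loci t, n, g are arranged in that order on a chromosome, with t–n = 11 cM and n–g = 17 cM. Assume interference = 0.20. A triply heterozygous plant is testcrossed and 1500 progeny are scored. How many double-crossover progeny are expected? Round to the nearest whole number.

Map distances give recombination frequencies of 0.110 and 0.170 for the two intervals.
With interference 0.20 (so coincidence = 0.80), expected double-crossover frequency = 0.110 × 0.170 × 0.80 = 0.01496.
Expected number = 0.01496 × 1500 = 22.44 ≈ 22.

22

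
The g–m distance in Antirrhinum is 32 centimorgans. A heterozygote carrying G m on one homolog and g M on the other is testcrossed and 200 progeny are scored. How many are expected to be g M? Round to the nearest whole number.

68

A map distance of 32 centimorgans corresponds to a recombination frequency of 0.320.
The F1 is G m / g M, so g M is a parental gamete class with expected frequency (1 − r)/2 = 0.680/2 = 0.3400.
Expected number = 0.3400 × 200 = 68.00 ≈ 68.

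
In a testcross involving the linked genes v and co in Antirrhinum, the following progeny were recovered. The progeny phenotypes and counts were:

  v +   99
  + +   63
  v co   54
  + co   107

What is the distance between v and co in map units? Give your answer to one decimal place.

The two most frequent classes, + co (107) and v + (99), are the parental types, so the F1 was + co / v +.
The recombinant classes are + + and v co: 63 + 54 = 117.
Recombination frequency = 117/323 = 0.3622 ≈ 36.2%, i.e. 36.2 map units.

36.2 map units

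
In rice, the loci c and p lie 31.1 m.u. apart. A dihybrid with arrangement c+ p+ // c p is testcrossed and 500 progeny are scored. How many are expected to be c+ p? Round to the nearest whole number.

78

A map distance of 31.1 m.u. corresponds to a recombination frequency of 0.311.
The F1 is c+ p+ / c p, so c+ p is a recombinant gamete class with expected frequency r/2 = 0.311/2 = 0.1555.
Expected number = 0.1555 × 500 = 77.75 ≈ 78.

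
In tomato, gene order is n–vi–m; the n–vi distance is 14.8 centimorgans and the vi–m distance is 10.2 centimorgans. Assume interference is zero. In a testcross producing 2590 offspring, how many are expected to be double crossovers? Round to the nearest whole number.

39

Map distances give recombination frequencies of 0.148 and 0.102 for the two intervals.
With no interference, expected double-crossover frequency = 0.148 × 0.102 = 0.01510.
Expected number = 0.01510 × 2590 = 39.10 ≈ 39.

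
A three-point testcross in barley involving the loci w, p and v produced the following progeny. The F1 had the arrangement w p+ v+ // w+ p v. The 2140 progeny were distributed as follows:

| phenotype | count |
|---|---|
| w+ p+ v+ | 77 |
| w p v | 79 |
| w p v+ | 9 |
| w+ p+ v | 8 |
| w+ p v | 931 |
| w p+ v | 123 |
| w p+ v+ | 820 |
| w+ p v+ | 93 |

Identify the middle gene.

p

The two rarest classes, w p v+ and w+ p+ v, are the double crossovers. Comparing them with the parentals, only the p allele has switched, so p is the middle locus and the order is w – p – v.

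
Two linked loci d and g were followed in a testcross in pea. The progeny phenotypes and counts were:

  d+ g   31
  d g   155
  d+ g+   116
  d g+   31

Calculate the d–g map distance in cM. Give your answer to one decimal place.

18.6 cM

The two most frequent classes, d+ g+ (116) and d g (155), are the parental types, so the F1 was d+ g+ / d g.
The recombinant classes are d+ g and d g+: 31 + 31 = 62.
Recombination frequency = 62/333 = 0.1862 ≈ 18.6%, i.e. 18.6 cM.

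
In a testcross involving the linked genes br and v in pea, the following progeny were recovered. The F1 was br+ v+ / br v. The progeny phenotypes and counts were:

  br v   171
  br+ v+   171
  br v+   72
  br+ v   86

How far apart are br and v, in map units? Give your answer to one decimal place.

The recombinant classes are br+ v and br v+: 86 + 72 = 158.
Recombination frequency = 158/500 = 0.3160 ≈ 31.6%, i.e. 31.6 map units.

31.6 map units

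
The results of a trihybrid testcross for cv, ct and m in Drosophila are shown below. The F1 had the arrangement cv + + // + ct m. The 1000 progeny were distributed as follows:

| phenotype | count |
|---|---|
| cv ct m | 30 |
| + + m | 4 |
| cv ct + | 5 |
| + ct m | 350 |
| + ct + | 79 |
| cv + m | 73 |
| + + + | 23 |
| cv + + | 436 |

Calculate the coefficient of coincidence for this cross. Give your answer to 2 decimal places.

0.90

The two rarest classes, cv ct + and + + m, are the double crossovers. Comparing them with the parentals, only the ct allele has switched, so ct is the middle locus and the order is cv – ct – m.
cv–ct: (53 + 9)/1000 = 0.0620; ct–m: (152 + 9)/1000 = 0.1610.
Expected DCO frequency = 0.0620 × 0.1610 ≈ 0.00998; observed = 9/1000 ≈ 0.00900.
Coefficient of coincidence = 0.00900/0.00998 ≈ 0.90.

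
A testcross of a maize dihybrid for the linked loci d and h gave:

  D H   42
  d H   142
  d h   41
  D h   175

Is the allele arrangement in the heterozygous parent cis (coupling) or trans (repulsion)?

trans

The two most frequent classes are D h (175) and d H (142); these are the parental (non-recombinant) types.
So the F1 carried D h on one chromosome and d H on the other — the recessive alleles are on opposite chromosomes (trans / repulsion).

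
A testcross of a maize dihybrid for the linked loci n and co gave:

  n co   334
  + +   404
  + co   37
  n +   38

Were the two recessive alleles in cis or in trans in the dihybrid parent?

The two most frequent classes are + + (404) and n co (334); these are the parental (non-recombinant) types.
So the F1 carried + + on one chromosome and n co on the other — the recessive alleles are on the same chromosome (cis / coupling).

cis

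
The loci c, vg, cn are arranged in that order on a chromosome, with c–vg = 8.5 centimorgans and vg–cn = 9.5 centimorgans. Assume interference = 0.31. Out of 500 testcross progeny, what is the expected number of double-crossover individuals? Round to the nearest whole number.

Map distances give recombination frequencies of 0.085 and 0.095 for the two intervals.
With interference 0.31 (so coincidence = 0.69), expected double-crossover frequency = 0.085 × 0.095 × 0.69 = 0.00557.
Expected number = 0.00557 × 500 = 2.79 ≈ 3.

3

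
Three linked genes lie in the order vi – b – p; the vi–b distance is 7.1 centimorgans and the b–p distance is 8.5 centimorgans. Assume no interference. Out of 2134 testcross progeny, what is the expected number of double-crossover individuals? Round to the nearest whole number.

13

Map distances give recombination frequencies of 0.071 and 0.085 for the two intervals.
With no interference, expected double-crossover frequency = 0.071 × 0.085 = 0.00603.
Expected number = 0.00603 × 2134 = 12.88 ≈ 13.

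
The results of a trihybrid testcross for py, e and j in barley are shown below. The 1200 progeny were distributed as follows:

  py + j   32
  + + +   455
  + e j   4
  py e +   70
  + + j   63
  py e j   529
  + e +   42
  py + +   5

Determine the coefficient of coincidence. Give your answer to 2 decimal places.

The two most frequent reciprocal classes, + + + and py e j, are the parental types, so the F1 was + + + / py e j.
The two rarest classes, py + + and + e j, are the double crossovers. Comparing them with the parentals, only the py allele has switched, so py is the middle locus and the order is j – py – e.
j–py: (133 + 9)/1200 = 0.1183; py–e: (74 + 9)/1200 = 0.0692.
Expected DCO frequency = 0.1183 × 0.0692 ≈ 0.00819; observed = 9/1200 ≈ 0.00750.
Coefficient of coincidence = 0.00750/0.00819 ≈ 0.92.

0.92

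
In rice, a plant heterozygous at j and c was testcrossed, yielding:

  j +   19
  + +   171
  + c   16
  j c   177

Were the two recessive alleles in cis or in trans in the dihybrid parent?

cis

The two most frequent classes are + + (171) and j c (177); these are the parental (non-recombinant) types.
So the F1 carried + + on one chromosome and j c on the other — the recessive alleles are on the same chromosome (cis / coupling).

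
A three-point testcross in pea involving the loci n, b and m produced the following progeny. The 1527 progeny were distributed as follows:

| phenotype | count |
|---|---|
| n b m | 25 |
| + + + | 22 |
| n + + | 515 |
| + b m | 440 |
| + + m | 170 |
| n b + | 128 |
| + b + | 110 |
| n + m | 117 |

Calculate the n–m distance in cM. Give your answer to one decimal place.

17.9 cM

The two most frequent reciprocal classes, + b m and n + +, are the parental types, so the F1 was + b m / n + +.
The two rarest classes, n b m and + + +, are the double crossovers. Comparing them with the parentals, only the n allele has switched, so n is the middle locus and the order is b – n – m.
Crossovers in the n–m interval produce the single-crossover classes + b + and n + m (110 + 117 = 227) plus the double crossovers (47).
RF(n–m) = (227 + 47) / 1527 = 274/1527 = 0.1794 → 17.9 cM.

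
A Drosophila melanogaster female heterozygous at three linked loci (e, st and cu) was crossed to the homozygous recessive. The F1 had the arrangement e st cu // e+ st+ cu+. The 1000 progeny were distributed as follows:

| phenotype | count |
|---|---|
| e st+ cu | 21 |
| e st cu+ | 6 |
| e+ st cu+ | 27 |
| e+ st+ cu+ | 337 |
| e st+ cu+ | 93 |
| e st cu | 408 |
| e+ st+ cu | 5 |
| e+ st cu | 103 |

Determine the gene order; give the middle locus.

The two rarest classes, e st cu+ and e+ st+ cu, are the double crossovers. Comparing them with the parentals, only the cu allele has switched, so cu is the middle locus and the order is st – cu – e.

cu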